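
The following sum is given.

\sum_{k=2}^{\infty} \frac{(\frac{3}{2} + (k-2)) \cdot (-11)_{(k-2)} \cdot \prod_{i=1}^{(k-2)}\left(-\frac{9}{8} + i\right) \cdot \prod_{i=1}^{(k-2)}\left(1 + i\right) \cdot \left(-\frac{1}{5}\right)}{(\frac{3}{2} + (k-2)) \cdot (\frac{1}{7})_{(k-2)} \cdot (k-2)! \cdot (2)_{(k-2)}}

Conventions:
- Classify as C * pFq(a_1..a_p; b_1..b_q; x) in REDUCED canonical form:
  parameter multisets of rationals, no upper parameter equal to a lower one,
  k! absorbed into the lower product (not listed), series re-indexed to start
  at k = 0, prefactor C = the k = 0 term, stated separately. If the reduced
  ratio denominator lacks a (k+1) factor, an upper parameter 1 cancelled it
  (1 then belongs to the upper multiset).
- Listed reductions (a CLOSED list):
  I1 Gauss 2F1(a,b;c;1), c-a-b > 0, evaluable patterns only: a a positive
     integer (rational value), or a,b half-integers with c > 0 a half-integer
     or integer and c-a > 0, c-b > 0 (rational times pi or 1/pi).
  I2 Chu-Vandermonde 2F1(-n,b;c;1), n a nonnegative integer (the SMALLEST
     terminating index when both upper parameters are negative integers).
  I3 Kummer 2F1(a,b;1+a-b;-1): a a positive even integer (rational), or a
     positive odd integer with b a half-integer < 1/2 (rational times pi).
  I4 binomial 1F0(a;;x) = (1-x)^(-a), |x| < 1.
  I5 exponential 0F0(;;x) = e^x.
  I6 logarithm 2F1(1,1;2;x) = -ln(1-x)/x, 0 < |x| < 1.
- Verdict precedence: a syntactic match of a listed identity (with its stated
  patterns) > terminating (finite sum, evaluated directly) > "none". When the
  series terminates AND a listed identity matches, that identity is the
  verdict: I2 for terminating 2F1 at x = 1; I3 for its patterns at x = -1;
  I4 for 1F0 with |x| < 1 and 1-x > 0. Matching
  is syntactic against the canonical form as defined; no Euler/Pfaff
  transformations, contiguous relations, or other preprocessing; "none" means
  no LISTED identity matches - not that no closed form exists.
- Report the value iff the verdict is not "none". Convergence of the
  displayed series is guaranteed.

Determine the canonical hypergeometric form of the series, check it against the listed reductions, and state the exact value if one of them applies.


Reduced: x = 1, 2F1, upper = {-11, -\frac{1}{8}}, lower = {\frac{1}{7}}, C = -\frac{1}{5}. Verdict at x = 1: Chu-Vandermonde (I2) matches (terminating 2F1 at x = 1 with n = 11, b = -1/8, c = \frac{1}{7}). Exact value: -\frac{871216284530978451}{1667246655801393152}.

First insight: t_0 = -\frac{1}{5} here, and the running product (C = -1/5, x = 1) telescopes to a rising factorial.
Ratio: r(k) = 1 * (k-11) (k-\frac{1}{8}) / [(k+\frac{1}{7}) (k+1)] - rational; roots negated = parameters, x = 1, C = -\frac{1}{5}.


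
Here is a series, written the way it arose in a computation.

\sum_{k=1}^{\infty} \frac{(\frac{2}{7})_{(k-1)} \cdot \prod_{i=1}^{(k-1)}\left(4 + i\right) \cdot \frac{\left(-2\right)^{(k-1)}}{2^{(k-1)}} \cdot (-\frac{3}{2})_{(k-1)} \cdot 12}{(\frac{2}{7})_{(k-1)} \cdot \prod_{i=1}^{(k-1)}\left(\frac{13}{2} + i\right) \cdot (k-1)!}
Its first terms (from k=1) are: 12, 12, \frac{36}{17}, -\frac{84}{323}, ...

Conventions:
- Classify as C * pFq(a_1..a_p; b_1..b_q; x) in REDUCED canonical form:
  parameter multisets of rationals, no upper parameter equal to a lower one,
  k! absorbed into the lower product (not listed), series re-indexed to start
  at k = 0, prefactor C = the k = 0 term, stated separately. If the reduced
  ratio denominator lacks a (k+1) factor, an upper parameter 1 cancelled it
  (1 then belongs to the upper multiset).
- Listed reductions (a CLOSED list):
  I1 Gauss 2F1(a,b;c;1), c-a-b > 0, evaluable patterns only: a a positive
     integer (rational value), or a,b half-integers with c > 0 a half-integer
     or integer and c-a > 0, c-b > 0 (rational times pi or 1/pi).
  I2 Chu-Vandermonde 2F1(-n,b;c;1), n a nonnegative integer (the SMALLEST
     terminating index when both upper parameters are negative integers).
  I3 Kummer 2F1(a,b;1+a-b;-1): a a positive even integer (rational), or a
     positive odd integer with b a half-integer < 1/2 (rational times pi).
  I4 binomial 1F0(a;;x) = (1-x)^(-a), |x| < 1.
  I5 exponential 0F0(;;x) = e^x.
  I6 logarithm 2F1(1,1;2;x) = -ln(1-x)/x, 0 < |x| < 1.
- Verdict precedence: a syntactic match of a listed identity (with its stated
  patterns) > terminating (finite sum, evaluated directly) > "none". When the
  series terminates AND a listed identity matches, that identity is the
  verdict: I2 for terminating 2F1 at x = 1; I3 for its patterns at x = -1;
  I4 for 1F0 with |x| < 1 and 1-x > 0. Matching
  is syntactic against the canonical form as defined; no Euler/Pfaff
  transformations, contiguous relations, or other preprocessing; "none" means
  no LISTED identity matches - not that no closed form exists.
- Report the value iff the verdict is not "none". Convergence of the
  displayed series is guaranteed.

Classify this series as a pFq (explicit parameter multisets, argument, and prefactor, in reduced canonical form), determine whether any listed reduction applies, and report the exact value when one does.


x = -1 here; the reduced form reads 2F1, upper {-\frac{3}{2}, 5}, lower {\frac{15}{2}}, C = 12. Verdict: Kummer (I3) fires (x = -1; c = \frac{15}{2} equals 1+a-b for upper {-\frac{3}{2}, 5}: listed pattern). Sum: \frac{135135}{16384} \cdot \pi.

The tell: t_0 = 12 here, and the lower running product (prefactor 12) is a rising factorial.
Adjacent-term ratio: r(k) = -1 * (k-\frac{3}{2}) (k+5) / [(k+\frac{15}{2}) (k+1)] - rational; roots negated = parameters, x = -1, C = 12.


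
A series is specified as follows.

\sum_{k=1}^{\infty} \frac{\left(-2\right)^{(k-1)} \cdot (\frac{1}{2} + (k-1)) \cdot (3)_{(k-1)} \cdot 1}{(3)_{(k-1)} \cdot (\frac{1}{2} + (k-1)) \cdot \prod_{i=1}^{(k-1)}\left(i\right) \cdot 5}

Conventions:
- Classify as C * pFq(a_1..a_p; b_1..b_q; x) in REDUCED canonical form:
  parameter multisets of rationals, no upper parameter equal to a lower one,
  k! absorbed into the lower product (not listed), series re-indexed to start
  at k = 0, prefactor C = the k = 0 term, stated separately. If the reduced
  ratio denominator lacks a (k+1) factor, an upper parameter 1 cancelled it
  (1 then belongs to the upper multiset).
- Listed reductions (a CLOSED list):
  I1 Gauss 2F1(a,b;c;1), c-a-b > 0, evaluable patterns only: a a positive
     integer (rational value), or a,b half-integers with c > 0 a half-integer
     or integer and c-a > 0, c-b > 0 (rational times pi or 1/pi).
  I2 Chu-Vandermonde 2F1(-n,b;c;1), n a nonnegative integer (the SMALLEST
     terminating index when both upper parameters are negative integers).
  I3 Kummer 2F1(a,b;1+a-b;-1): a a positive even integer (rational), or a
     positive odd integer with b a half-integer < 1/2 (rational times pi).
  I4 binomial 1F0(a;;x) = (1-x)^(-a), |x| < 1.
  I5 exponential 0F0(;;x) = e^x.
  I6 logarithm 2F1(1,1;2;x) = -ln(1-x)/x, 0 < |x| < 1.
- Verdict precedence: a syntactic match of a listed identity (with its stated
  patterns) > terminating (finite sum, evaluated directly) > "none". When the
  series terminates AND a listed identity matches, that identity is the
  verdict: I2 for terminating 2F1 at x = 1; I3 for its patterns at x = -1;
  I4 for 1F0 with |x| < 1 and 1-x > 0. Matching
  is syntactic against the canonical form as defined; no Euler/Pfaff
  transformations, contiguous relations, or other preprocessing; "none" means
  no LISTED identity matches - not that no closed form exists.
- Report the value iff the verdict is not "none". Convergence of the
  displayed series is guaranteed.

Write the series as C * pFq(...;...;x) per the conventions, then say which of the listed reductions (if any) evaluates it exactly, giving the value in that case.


Classification (C = \frac{1}{5}): 0F0 with upper {-}, lower {-}, argument x = -2. Verdict: this is the exponential series (I5) (the 0F0 exponential series at x = -2). Exact value: \frac{1}{5} \cdot e^{-2}.

Key observation: t_0 being \frac{1}{5}, striking the common factor k + 1/2 reduces the term (prefactor 1/5).
Step ratio: r(k) = -2 * 1 / [(k+1)] ; factor over Q: parameters, x = -2, and C = \frac{1}{5}.


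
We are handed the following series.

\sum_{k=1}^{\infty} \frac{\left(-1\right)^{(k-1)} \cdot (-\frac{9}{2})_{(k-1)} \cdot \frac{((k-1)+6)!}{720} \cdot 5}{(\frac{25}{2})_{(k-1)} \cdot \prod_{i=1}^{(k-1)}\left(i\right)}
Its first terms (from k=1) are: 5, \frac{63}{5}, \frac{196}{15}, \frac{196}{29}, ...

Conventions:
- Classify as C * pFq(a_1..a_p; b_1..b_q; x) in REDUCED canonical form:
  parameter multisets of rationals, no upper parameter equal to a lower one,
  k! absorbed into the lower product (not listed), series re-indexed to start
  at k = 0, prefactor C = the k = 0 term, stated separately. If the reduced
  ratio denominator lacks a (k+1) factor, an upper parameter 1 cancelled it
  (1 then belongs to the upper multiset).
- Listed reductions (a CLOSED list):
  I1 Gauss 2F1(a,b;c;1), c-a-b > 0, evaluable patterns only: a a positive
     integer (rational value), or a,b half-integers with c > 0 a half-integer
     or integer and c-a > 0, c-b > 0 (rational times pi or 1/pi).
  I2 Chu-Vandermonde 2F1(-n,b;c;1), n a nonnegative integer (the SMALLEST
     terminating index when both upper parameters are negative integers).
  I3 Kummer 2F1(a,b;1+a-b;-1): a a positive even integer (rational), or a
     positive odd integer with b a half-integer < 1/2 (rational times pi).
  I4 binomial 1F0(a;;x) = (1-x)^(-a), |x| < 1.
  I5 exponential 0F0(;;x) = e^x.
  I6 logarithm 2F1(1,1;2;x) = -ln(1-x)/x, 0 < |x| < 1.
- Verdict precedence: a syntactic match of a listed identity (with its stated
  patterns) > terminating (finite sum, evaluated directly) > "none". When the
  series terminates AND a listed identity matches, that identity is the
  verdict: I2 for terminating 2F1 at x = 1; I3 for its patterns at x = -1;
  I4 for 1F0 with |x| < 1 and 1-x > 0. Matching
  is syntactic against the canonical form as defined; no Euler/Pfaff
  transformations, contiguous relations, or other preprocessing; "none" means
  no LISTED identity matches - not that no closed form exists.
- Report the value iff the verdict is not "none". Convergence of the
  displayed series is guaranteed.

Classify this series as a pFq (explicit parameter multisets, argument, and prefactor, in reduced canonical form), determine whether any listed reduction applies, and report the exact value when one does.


x = -1 here; the reduced form reads 2F1, upper {-\frac{9}{2}, 7}, lower {\frac{25}{2}}, C = 5. Verdict at x = -1: Kummer's theorem (I3) matches (x = -1; c = \frac{25}{2} equals 1+a-b for upper {-\frac{9}{2}, 7}: listed pattern). Hence: \frac{1673196525}{134217728} \cdot \pi.

Structural cue: x = -1 and the factorial ratio (prefactor 5) (k+a-1)!/(a-1)! is a rising factorial (a)_k.
Adjacent-term ratio: r(k) = -1 * (k-\frac{9}{2}) (k+7) / [(k+\frac{25}{2}) (k+1)] - rational; roots negated = parameters, x = -1, C = 5.


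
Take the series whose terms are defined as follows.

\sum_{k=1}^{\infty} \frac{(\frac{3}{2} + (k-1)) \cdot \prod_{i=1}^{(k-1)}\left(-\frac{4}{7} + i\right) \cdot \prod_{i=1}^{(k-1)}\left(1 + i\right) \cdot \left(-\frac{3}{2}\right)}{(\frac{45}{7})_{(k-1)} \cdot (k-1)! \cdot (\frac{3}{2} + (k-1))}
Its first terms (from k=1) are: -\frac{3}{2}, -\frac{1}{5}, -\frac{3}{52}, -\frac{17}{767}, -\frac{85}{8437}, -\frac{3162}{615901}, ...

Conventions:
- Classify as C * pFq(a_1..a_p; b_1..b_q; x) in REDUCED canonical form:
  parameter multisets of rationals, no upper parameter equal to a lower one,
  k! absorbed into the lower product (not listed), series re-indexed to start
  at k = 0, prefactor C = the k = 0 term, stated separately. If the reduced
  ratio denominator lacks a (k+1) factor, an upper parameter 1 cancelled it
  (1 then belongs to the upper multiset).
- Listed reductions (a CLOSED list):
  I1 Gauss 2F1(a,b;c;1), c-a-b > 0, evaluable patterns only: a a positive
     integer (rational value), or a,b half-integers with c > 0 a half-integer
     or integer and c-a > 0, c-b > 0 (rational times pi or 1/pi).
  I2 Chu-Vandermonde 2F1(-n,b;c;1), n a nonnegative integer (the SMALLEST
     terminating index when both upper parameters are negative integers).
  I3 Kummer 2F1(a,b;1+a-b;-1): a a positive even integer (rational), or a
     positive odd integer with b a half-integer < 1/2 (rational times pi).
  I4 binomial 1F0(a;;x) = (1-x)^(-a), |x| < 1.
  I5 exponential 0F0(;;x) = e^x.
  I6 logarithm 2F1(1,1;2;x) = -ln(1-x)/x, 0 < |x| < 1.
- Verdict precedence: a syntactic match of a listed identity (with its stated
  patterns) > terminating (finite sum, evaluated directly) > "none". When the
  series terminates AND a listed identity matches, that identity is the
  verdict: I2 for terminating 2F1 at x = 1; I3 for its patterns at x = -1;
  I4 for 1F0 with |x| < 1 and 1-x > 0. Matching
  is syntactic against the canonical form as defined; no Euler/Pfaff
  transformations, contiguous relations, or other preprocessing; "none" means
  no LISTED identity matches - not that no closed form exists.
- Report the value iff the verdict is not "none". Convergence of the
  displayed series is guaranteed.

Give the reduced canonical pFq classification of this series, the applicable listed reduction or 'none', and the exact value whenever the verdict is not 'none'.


Key observation: x = 1 and the running product (C = -3/2, x = 1) telescopes to a rising factorial.
Adjacent-term ratio: r(k) = 1 * (k+\frac{3}{7}) (k+2) / [(k+\frac{45}{7}) (k+1)] - rational in k, leading ratio 1; with t_0 = -\frac{3}{2}, classification follows.

Reduced: x = 1, 2F1, upper = {\frac{3}{7}, 2}, lower = {\frac{45}{7}}, C = -\frac{3}{2}. Verdict: the Gauss summation I1 matches (x = 1: the Gamma ratio telescopes since c-a-b = 4 > 0 and a = 2 in Z>0). Its exact value is -\frac{1767}{980}.


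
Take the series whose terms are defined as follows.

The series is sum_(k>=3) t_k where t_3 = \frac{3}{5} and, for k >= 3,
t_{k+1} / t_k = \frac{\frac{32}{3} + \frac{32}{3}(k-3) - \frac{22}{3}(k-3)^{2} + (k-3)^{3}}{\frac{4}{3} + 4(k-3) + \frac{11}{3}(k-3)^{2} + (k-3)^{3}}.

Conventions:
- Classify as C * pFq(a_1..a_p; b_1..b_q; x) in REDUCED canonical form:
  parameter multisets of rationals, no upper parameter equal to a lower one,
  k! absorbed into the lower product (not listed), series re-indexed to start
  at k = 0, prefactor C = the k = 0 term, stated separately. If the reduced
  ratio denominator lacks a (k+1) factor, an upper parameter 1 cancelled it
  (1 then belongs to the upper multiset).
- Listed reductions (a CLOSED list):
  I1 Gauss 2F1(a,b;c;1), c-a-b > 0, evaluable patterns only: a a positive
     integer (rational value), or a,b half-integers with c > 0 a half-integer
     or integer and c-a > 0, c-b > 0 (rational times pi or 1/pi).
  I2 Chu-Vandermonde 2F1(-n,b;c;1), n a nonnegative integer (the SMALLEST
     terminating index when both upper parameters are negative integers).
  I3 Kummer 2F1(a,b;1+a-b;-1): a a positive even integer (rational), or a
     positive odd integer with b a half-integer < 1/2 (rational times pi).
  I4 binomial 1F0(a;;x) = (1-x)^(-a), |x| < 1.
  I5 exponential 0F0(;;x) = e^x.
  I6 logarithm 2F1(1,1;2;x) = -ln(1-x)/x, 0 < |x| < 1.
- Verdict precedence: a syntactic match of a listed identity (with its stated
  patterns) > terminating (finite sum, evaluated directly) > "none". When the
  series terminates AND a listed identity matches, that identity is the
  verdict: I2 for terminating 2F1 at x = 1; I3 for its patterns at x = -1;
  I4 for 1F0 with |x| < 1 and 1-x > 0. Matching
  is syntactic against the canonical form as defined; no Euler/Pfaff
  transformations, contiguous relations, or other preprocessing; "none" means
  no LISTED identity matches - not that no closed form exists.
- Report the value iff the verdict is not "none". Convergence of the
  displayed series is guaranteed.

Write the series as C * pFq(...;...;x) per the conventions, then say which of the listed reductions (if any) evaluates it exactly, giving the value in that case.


Structural cue: t_0 = \frac{3}{5} here, and cancel k + 2/3 from the displayed ratio first; then C = 3/5, x = 1.
Term ratio: r(k) = 1 * (k-4) (k-4) / [(k+2) (k+1)] - rational in k, leading ratio 1; with t_0 = \frac{3}{5}, classification follows.

At argument 1: a 2F1 with upper {-4, -4}, lower {2}, scaled by C = \frac{3}{5}. Verdict: this is Vandermonde's identity (I2) (terminating 2F1 at x = 1 with n = 4, b = -4, c = 2). Exact value: \frac{378}{25}.


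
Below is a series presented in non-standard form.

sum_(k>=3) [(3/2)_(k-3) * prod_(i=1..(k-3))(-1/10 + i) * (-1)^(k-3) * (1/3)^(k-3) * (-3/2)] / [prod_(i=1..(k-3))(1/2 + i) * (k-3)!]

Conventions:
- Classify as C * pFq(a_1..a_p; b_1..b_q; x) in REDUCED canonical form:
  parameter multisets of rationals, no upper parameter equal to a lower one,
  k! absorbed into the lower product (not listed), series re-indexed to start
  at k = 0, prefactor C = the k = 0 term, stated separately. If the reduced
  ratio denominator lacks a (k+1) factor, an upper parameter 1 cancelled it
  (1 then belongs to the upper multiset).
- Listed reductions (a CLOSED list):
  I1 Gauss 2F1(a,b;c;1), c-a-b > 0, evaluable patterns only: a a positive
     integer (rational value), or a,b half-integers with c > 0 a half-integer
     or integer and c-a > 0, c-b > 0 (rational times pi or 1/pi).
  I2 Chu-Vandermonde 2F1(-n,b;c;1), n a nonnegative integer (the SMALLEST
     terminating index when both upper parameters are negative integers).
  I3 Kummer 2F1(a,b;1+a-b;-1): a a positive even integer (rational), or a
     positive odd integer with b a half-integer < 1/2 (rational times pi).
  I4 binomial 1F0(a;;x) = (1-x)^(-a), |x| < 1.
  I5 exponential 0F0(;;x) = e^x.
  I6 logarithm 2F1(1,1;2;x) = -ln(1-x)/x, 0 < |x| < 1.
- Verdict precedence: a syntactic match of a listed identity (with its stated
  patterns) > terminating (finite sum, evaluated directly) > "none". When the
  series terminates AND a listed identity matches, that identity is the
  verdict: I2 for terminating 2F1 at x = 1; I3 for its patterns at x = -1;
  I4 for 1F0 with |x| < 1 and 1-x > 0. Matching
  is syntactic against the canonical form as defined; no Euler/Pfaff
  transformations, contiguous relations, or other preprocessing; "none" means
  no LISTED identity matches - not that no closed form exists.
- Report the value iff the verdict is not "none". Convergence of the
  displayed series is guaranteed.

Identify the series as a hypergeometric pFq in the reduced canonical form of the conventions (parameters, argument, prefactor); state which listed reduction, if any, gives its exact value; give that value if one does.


The tell: t_0 being -3/2, the lower running product (C = -3/2, x = -1/3) is a rising factorial.
Consecutive-term ratio: r(k) = (-1/3) * (k+9/10) / [(k+1)] - rational in k, leading ratio (-1/3); with t_0 = -3/2, classification follows.

x = -1/3 here; the reduced form reads 1F0, upper {9/10}, lower {-}, C = -3/2. Verdict: binomial (I4) applies (the 1F0 binomial series: exponent -9/10, x = -1/3). Its exact value is (-3/2) * (4/3)^(-9/10).


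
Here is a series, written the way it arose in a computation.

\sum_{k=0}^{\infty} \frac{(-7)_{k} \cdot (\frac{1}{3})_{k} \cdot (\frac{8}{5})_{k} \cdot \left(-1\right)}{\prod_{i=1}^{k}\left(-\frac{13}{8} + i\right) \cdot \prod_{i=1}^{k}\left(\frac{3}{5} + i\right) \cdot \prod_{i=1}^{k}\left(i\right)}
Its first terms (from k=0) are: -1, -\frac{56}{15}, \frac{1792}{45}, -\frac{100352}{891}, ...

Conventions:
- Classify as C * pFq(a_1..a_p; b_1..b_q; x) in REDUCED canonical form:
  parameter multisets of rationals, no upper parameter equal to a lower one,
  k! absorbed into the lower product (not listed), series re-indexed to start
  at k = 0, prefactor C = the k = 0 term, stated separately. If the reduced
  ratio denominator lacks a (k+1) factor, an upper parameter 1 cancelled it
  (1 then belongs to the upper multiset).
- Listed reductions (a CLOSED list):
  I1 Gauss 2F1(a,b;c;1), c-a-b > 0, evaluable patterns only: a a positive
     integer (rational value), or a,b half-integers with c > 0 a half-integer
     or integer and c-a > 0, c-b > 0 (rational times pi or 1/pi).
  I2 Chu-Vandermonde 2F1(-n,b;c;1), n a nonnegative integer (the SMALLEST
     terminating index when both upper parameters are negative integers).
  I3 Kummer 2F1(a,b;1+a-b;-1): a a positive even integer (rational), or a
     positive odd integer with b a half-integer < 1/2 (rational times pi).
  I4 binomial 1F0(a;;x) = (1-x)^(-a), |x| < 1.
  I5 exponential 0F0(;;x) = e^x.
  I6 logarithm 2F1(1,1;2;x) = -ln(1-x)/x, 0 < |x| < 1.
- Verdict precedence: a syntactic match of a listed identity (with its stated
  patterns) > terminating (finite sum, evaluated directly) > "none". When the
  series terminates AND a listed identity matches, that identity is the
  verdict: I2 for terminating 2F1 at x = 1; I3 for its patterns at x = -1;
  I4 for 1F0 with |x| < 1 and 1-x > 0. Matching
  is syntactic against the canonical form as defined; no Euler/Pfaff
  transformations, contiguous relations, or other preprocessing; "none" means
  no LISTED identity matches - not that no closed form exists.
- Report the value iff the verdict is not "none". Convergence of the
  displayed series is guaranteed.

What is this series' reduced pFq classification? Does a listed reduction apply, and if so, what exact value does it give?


The series (x = 1) is 2F1: upper {-7, \frac{1}{3}}, lower {-\frac{5}{8}}, prefactor -1. Verdict (x = 1): the Chu-Vandermonde identity I2 applies (terminating 2F1 at x = 1 with n = 7, b = 1/3, c = -\frac{5}{8}). Hence: -\frac{12540451}{144729099}.

First insight: with t_0 = -1, the parameter 8/5 appears in both the upper and lower lists and cancels.
Consecutive-term ratio: r(k) = 1 * (k-7) (k+\frac{1}{3}) / [(k-\frac{5}{8}) (k+1)] ; factor over Q: parameters, x = 1, and C = -1.


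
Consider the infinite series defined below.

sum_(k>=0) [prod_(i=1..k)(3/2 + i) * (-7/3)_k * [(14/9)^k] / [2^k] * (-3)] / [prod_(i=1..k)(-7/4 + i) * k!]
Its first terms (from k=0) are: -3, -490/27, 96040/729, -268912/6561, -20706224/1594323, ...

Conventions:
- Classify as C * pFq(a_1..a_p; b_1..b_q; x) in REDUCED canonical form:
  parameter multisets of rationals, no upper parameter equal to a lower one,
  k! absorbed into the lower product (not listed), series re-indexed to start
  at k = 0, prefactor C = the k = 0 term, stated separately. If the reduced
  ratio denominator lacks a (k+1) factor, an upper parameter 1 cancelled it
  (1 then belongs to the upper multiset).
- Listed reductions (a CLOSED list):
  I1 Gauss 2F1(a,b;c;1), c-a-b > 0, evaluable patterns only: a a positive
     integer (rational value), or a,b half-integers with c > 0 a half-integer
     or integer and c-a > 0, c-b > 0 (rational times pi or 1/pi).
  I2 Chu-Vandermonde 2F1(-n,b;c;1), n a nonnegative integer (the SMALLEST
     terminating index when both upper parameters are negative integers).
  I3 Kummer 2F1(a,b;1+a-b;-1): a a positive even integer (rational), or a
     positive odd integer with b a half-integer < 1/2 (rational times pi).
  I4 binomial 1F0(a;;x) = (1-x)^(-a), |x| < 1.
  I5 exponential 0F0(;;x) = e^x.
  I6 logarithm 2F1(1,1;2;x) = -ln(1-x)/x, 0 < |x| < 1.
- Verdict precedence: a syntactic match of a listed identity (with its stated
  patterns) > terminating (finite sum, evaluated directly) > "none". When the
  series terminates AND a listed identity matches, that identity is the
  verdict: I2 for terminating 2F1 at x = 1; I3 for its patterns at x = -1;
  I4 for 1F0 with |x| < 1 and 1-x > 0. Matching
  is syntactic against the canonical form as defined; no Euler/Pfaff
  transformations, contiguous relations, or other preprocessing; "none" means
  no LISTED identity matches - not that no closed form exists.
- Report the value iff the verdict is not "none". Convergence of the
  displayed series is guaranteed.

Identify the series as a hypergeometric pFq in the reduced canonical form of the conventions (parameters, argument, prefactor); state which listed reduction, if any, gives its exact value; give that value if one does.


The tell: t_0 = -3 here, and the two k-th powers (C = -3, x = 7/9) combine into one argument.
Ratio: r(k) = (7/9) * (k-7/3) (k+5/2) / [(k-3/4) (k+1)] - rational in k, leading ratio (7/9); with t_0 = -3, classification follows.

With C = -3: the canonical form is 2F1(-7/3, 5/2; -3/4; 7/9). Verdict: no listed reduction: x = 7/9 and upper {-7/3, 5/2} fail every I1-I6 pattern.


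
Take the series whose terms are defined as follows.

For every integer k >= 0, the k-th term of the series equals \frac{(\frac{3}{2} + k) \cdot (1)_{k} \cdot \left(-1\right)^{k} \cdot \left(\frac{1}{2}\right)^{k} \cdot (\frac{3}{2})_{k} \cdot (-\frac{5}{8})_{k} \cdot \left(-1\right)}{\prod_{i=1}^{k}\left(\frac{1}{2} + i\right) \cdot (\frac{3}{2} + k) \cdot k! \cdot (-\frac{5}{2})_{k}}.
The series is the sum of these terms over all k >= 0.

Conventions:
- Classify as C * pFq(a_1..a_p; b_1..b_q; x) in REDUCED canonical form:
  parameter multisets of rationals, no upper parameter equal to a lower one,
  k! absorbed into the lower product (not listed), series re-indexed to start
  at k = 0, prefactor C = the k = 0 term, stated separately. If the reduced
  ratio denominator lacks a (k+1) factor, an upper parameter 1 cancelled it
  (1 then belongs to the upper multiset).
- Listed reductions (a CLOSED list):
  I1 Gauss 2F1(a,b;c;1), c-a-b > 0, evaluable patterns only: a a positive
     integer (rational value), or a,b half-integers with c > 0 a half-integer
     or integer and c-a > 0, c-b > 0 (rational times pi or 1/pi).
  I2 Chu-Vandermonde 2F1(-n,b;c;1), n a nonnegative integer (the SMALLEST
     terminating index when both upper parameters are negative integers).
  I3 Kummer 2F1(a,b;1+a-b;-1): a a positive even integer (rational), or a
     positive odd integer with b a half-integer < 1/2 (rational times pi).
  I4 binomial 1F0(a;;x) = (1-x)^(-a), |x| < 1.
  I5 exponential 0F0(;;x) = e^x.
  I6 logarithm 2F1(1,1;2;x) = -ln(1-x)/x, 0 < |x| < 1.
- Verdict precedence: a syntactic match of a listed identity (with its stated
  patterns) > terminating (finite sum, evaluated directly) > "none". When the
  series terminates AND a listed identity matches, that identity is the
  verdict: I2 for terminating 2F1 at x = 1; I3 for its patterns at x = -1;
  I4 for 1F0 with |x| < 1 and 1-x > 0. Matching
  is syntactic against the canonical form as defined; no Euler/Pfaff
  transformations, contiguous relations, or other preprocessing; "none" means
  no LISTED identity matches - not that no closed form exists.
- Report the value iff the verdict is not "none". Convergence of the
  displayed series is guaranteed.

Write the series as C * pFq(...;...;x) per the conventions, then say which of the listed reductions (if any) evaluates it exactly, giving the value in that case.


The series (x = -\frac{1}{2}) is 2F1: upper {-\frac{5}{8}, 1}, lower {-\frac{5}{2}}, prefactor -1. Verdict: none. No listed pattern accepts 2F1(-\frac{5}{8}, 1; -\frac{5}{2}; -\frac{1}{2}).

First insight: t_0 being -1, the lower running product (C = -1) is a rising factorial.
Ratio: r(k) = -\frac{1}{2} * (k-\frac{5}{8}) (k+1) / [(k-\frac{5}{2}) (k+1)] - poly over poly, x = -\frac{1}{2} from leading terms; C = -1 at k = 0.


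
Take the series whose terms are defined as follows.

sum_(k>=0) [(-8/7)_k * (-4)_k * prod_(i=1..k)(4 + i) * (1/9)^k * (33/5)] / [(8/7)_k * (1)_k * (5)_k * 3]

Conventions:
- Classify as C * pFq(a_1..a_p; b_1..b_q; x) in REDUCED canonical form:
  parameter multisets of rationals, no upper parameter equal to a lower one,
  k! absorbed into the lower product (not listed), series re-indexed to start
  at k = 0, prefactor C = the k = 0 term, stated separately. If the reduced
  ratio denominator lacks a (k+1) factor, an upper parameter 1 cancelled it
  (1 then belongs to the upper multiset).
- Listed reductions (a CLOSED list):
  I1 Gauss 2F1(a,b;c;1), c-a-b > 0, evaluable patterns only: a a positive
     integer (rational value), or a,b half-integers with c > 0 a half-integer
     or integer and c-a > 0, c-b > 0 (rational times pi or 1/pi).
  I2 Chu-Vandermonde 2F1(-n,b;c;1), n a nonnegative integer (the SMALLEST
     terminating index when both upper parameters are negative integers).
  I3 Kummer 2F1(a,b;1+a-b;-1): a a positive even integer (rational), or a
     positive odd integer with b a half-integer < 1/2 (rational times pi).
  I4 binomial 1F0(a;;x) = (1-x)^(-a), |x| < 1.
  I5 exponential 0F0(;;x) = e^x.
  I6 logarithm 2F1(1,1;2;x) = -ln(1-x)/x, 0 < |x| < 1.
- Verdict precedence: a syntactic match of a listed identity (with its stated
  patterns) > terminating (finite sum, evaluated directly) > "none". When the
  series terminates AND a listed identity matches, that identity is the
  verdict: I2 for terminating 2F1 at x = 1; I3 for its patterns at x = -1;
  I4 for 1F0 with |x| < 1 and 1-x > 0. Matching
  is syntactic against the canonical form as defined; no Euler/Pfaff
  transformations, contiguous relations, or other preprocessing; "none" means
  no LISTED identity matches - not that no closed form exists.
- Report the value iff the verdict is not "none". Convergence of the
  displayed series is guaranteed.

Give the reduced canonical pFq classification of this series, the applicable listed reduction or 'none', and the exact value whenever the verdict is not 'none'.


The series (x = 1/9) is 2F1: upper {-4, -8/7}, lower {8/7}, prefactor 11/5. Verdict: terminating. (-4)_k vanishes past k = 4, leaving a 5-term sum, computed directly. Hence: 15166462/4756725.

Structural cue: x = (1/9) and the constant factors (C = 11/5) combine into one prefactor.
Term ratio: r(k) = (1/9) * (k-4) (k-8/7) / [(k+8/7) (k+1)] - rational in k. x = (1/9); t_0 = 11/5; negate the roots.


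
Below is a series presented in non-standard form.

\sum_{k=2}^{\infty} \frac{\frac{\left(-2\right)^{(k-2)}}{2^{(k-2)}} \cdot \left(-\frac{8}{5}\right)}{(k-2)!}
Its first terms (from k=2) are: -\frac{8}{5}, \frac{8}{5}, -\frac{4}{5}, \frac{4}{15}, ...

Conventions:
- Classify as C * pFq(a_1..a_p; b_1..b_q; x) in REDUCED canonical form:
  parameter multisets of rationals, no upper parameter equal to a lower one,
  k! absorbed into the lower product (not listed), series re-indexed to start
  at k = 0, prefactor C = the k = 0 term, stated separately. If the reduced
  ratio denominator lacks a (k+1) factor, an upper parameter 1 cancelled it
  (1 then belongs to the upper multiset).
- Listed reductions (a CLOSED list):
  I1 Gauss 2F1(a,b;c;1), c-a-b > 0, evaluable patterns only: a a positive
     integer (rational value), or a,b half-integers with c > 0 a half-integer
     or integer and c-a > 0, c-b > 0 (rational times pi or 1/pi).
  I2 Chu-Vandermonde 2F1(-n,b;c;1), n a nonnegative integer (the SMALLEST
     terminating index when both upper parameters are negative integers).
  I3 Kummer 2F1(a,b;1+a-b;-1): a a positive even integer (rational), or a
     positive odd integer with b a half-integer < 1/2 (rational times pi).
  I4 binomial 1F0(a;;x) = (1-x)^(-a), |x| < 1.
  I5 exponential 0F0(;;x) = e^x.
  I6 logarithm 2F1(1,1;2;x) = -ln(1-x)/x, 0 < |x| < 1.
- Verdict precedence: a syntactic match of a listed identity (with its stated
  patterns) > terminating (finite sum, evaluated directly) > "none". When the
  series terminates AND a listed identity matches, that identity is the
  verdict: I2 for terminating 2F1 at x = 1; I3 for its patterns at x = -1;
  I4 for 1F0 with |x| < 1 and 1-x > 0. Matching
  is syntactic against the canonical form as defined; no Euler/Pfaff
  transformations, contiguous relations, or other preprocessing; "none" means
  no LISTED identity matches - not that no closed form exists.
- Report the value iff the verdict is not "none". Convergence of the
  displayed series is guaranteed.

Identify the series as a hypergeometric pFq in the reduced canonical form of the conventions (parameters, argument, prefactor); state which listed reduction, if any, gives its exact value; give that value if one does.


Classification (C = -\frac{8}{5}): 0F0 with upper {-}, lower {-}, argument x = -1. Verdict (x = -1): the I5 exponential reduction applies (the 0F0 exponential series at x = -1). Its exact value is \left(-\frac{8}{5}\right) \cdot e^{-1}.

The tell: with t_0 = -\frac{8}{5}, the two k-th powers (C = -8/5) combine into one argument.
Step ratio: r(k) = -1 * 1 / [(k+1)] - poly over poly, x = -1 from leading terms; C = -\frac{8}{5} at k = 0.


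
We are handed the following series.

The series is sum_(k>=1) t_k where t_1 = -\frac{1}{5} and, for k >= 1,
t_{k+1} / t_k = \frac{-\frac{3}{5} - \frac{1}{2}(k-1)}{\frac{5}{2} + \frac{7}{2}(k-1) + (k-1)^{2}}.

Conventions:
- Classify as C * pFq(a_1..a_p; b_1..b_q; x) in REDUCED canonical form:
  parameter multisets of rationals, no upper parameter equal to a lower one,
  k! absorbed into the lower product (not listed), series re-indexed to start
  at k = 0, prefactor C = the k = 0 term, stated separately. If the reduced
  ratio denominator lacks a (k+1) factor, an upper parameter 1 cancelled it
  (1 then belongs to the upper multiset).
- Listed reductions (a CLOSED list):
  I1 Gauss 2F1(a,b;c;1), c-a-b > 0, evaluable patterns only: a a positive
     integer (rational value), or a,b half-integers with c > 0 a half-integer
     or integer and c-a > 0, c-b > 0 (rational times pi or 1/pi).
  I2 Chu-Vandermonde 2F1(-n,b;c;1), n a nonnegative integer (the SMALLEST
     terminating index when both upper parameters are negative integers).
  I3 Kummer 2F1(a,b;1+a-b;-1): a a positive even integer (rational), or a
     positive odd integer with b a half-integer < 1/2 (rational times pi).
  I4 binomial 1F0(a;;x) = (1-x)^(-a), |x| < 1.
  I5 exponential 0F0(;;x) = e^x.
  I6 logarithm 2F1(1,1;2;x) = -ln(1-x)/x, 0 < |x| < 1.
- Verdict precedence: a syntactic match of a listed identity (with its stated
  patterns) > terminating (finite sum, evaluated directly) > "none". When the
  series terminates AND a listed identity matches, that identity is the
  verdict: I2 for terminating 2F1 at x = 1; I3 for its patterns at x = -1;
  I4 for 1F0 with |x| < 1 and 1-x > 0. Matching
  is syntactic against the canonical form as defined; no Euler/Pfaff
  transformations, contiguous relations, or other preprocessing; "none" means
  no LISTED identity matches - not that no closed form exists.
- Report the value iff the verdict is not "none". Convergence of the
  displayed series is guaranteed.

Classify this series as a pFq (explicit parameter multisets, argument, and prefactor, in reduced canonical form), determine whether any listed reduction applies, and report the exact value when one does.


Reduced: x = -\frac{1}{2}, 1F1, upper = {\frac{6}{5}}, lower = {\frac{5}{2}}, C = -\frac{1}{5}. Verdict: none. A 1F1 with upper {\frac{6}{5}} fits none of I1-I6 at x = -\frac{1}{2}; the sum runs forever.

First insight: with t_0 = -\frac{1}{5}, factor the ratio over Q (C = -1/5): negated roots = parameters.
Step ratio: r(k) = -\frac{1}{2} * (k+\frac{6}{5}) / [(k+\frac{5}{2}) (k+1)] - rational in k. x = -\frac{1}{2}; t_0 = -\frac{1}{5}; negate the roots.


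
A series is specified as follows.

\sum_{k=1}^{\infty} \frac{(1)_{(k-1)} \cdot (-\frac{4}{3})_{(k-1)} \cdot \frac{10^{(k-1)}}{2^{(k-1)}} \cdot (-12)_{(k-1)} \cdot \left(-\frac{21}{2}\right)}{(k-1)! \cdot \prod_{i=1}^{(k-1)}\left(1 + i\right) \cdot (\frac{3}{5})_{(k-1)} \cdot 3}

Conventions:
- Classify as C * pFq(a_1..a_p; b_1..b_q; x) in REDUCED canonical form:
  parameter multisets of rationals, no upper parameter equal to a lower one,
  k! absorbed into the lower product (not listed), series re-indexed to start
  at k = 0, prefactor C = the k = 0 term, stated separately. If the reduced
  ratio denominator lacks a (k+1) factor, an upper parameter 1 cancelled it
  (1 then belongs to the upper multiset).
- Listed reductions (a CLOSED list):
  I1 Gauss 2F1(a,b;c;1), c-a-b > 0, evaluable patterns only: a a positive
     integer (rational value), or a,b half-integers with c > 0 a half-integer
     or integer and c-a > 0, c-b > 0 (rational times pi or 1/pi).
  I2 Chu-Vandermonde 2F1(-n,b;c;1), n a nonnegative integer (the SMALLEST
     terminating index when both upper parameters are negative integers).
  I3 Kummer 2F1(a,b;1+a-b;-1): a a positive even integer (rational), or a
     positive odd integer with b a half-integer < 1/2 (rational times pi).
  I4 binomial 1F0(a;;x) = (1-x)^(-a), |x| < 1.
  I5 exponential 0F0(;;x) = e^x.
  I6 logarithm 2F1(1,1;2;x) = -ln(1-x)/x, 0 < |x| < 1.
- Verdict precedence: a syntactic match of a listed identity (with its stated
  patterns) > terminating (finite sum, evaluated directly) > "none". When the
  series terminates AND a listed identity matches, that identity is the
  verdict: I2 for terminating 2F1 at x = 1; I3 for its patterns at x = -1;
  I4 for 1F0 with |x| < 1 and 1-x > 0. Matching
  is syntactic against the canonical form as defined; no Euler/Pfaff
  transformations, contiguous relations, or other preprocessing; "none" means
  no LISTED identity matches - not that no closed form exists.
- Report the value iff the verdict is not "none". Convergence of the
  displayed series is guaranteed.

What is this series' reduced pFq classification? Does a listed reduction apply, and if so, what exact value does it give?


Reduced: x = 5, 3F2, upper = {-12, -\frac{4}{3}, 1}, lower = {\frac{3}{5}, 2}, C = -\frac{7}{2}. Verdict: terminating - the sum ends at index 12 because -12 is a negative integer; exact evaluation follows. Its exact value is -\frac{2565827208653602787}{252373971505032}.

The tell: x = 5 and the constant factors (C = -7/2) combine into one prefactor.
Term ratio: r(k) = 5 * (k-12) (k-\frac{4}{3}) (k+1) / [(k+\frac{3}{5}) (k+2) (k+1)] - poly over poly, x = 5 from leading terms; C = -\frac{7}{2} at k = 0.


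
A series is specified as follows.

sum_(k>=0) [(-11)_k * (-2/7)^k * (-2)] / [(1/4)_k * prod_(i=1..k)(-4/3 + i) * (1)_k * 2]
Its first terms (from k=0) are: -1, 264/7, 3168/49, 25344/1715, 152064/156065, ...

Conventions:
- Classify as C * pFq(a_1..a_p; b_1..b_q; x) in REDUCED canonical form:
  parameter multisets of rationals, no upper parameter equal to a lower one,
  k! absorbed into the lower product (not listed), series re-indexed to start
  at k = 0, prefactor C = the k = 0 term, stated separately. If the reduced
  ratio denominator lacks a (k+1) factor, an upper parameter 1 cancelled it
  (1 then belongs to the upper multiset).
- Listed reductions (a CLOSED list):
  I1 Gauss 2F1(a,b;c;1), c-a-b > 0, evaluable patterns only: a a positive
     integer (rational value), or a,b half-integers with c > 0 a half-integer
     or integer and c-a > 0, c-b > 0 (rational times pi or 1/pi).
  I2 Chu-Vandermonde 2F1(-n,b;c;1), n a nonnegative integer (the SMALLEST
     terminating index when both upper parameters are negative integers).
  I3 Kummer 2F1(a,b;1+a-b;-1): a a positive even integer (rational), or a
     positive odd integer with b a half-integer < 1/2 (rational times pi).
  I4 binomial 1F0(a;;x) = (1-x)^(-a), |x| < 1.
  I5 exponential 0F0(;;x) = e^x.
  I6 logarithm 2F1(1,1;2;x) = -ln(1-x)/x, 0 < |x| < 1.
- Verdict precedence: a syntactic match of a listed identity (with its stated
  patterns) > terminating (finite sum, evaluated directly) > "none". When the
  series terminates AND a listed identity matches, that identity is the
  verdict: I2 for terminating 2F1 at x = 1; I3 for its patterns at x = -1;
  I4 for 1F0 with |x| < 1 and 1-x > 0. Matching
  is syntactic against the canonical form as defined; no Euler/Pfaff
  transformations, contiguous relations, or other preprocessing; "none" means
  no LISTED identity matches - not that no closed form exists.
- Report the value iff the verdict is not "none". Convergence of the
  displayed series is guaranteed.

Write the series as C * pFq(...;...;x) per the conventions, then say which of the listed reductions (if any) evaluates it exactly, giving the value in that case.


Classification (C = -1): 1F2 with upper {-11}, lower {-1/3, 1/4}, argument x = -2/7. Verdict: terminating (-11 upstairs). 12 nonzero terms in all; added directly. Sum: 6150736142711321495035390609087/52505388001583720036073865625.

Key observation: from the first term -1: (1)_k (prefactor -1) is k! itself.
Adjacent-term ratio: r(k) = (-2/7) * (k-11) / [(k-1/3) (k+1/4) (k+1)] ; factor over Q: parameters, x = (-2/7), and C = -1.


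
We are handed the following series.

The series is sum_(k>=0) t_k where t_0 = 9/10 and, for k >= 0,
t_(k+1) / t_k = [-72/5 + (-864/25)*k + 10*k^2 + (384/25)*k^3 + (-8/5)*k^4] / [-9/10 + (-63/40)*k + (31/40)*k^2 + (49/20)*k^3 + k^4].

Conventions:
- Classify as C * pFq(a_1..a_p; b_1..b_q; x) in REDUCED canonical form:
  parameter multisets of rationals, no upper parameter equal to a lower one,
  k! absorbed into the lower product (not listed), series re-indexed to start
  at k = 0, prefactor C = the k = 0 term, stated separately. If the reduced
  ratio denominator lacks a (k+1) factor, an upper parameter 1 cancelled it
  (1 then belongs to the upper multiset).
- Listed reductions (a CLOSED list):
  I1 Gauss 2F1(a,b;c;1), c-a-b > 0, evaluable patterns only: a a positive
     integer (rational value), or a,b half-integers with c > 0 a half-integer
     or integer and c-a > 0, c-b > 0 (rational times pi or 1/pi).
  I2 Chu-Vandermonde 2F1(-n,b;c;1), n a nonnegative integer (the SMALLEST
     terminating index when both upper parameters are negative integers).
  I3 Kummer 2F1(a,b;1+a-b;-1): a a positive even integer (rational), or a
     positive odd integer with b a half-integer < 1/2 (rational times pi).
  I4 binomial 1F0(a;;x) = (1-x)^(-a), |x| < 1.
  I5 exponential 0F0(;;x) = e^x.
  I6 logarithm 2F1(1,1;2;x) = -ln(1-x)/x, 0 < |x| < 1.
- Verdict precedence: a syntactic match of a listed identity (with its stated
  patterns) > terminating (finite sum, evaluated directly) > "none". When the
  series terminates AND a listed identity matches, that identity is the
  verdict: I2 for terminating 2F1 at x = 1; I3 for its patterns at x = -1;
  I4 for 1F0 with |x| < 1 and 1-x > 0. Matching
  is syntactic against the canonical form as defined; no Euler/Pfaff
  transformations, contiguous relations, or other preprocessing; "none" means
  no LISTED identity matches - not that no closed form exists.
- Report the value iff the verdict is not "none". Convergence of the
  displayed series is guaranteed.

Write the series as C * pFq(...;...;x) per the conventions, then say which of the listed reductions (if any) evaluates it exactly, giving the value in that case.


Prefactor 9/10, argument -8/5: 3F2 with upper {-10, -3/2, 2/5} over lower {-4/5, 3/4}. Verdict: terminating (-10 upstairs). 11 nonzero terms in all; added directly. Value: -9716434220376270798687/2644949882910156250.

First insight: with t_0 = 9/10, the ratio is unreduced: k + 3/2 divides both sides (prefactor 9/10).
Consecutive-term ratio: r(k) = (-8/5) * (k-10) (k-3/2) (k+2/5) / [(k-4/5) (k+3/4) (k+1)] ; factor over Q: parameters, x = (-8/5), and C = 9/10.
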